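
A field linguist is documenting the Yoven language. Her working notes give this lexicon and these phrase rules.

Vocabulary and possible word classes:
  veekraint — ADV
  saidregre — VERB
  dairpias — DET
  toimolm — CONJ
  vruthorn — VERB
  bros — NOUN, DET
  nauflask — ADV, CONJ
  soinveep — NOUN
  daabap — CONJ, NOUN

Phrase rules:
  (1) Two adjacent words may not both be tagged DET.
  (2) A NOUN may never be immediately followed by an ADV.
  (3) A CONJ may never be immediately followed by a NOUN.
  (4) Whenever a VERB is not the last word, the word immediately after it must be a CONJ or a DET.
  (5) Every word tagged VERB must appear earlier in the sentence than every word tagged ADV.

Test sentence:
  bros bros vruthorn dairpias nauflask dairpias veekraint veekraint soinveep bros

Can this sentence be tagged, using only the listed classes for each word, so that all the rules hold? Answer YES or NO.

Candidates per position — 1:bros {NOUN,DET}; 2:bros {NOUN,DET}; 3:vruthorn {VERB}; 4:dairpias {DET}; 5:nauflask {ADV,CONJ}; 6:dairpias {DET}; 7:veekraint {ADV}; 8:veekraint {ADV}; 9:soinveep {NOUN}; 10:bros {NOUN,DET}.
One satisfying assignment: NOUN DET VERB DET ADV DET ADV ADV NOUN DET.
Check: rule 1 ✓; rule 2 ✓; rule 3 ✓; rule 4 ✓; rule 5 ✓.

YES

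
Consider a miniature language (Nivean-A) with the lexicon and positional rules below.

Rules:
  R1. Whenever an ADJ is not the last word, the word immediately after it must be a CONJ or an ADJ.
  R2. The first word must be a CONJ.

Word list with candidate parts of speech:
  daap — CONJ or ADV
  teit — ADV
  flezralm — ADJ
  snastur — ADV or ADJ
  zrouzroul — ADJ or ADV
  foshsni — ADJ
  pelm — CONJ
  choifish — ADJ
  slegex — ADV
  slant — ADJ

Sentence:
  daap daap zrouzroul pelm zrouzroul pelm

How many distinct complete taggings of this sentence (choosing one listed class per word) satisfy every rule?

Candidates per position — 1:daap {CONJ,ADV}; 2:daap {CONJ,ADV}; 3:zrouzroul {ADJ,ADV}; 4:pelm {CONJ}; 5:zrouzroul {ADJ,ADV}; 6:pelm {CONJ}.
There are 16 candidate sequences in total.
Checking each against the rules leaves 8 sequences.
Count = 8.

8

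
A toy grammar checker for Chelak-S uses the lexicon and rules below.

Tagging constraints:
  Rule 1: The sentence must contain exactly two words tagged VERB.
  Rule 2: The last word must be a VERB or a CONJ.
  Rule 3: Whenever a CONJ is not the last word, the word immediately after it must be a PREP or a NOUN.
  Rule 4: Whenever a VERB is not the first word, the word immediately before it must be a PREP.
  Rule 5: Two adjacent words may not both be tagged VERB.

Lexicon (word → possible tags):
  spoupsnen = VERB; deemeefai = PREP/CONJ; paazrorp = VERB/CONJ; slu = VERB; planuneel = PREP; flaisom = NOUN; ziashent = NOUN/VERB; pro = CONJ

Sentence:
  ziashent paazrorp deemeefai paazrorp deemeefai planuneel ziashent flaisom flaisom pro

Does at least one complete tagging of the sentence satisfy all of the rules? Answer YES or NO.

YES

Candidates per position — 1:ziashent {NOUN,VERB}; 2:paazrorp {VERB,CONJ}; 3:deemeefai {PREP,CONJ}; 4:paazrorp {VERB,CONJ}; 5:deemeefai {PREP,CONJ}; 6:planuneel {PREP}; 7:ziashent {NOUN,VERB}; 8:flaisom {NOUN}; 9:flaisom {NOUN}; 10:pro {CONJ}.
One satisfying assignment: NOUN CONJ PREP VERB CONJ PREP VERB NOUN NOUN CONJ.
Rule-by-rule: rule 1 satisfied; rule 2 satisfied; rule 3 satisfied; rule 4 satisfied; rule 5 satisfied.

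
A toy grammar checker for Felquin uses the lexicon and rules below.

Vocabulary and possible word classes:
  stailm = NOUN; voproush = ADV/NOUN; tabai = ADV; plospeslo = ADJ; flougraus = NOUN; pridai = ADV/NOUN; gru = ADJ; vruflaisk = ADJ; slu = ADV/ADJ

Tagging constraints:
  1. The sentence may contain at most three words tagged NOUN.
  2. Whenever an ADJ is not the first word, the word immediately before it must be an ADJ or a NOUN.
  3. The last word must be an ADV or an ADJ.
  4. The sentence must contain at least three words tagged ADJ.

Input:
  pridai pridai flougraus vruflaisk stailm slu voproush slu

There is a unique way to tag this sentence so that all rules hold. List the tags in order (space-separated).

ADV ADV NOUN ADJ NOUN ADJ NOUN ADJ

Candidates per position — 1:pridai {ADV,NOUN}; 2:pridai {ADV,NOUN}; 3:flougraus {NOUN}; 4:vruflaisk {ADJ}; 5:stailm {NOUN}; 6:slu {ADV,ADJ}; 7:voproush {ADV,NOUN}; 8:slu {ADV,ADJ}.
At position 6, choosing ADV makes rule 4 impossible to satisfy; hence ADJ.
At position 8, choosing ADV makes rule 4 impossible to satisfy; hence ADJ.
At position 7, choosing ADV makes rule 2 impossible to satisfy; hence NOUN.
At position 1, choosing NOUN makes rule 1 impossible to satisfy; hence ADV.
At position 2, choosing NOUN makes rule 1 impossible to satisfy; hence ADV.
So the tagging must be: ADV ADV NOUN ADJ NOUN ADJ NOUN ADJ.
Check: rule 1 ✓; rule 2 ✓; rule 3 ✓; rule 4 ✓.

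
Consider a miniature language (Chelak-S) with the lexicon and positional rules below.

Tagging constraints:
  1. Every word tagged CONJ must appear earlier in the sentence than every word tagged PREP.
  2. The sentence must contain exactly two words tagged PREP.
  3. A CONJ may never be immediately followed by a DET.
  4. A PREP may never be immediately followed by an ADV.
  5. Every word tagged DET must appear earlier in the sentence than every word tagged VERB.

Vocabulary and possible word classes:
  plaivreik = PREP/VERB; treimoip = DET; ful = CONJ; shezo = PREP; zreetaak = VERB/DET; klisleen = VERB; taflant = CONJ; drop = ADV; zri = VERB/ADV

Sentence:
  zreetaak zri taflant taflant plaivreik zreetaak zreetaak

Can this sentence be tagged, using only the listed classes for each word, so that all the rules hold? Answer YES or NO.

Candidates per position — 1:zreetaak {VERB,DET}; 2:zri {VERB,ADV}; 3:taflant {CONJ}; 4:taflant {CONJ}; 5:plaivreik {PREP,VERB}; 6:zreetaak {VERB,DET}; 7:zreetaak {VERB,DET}.
Rule 2 cannot be satisfied by any choice of tags from the lexicon.
So there is no consistent tagging.

NO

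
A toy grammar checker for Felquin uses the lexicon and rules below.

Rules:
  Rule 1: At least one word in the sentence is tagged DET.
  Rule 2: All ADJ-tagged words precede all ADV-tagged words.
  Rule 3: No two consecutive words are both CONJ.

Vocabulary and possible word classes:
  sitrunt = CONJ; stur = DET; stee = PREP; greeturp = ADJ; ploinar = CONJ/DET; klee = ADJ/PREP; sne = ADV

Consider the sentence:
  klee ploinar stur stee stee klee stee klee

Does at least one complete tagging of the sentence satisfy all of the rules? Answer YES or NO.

Candidates per position — 1:klee {ADJ,PREP}; 2:ploinar {CONJ,DET}; 3:stur {DET}; 4:stee {PREP}; 5:stee {PREP}; 6:klee {ADJ,PREP}; 7:stee {PREP}; 8:klee {ADJ,PREP}.
One satisfying assignment: PREP CONJ DET PREP PREP PREP PREP PREP.
Checking: rule 1 ✓; rule 2 ✓; rule 3 ✓.

YES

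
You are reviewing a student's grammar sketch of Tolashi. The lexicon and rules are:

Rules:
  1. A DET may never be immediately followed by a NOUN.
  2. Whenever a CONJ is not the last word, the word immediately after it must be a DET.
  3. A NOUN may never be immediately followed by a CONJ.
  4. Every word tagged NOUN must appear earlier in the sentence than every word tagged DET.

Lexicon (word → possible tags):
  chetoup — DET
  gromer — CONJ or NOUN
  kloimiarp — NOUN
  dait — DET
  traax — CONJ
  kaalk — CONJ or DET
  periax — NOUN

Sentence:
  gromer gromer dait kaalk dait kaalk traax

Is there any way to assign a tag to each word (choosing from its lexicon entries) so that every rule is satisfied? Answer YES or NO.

Candidates per position — 1:gromer {CONJ,NOUN}; 2:gromer {CONJ,NOUN}; 3:dait {DET}; 4:kaalk {CONJ,DET}; 5:dait {DET}; 6:kaalk {CONJ,DET}; 7:traax {CONJ}.
One satisfying assignment: NOUN NOUN DET CONJ DET DET CONJ.
Check: rule 1 satisfied; rule 2 satisfied; rule 3 satisfied; rule 4 satisfied.

YES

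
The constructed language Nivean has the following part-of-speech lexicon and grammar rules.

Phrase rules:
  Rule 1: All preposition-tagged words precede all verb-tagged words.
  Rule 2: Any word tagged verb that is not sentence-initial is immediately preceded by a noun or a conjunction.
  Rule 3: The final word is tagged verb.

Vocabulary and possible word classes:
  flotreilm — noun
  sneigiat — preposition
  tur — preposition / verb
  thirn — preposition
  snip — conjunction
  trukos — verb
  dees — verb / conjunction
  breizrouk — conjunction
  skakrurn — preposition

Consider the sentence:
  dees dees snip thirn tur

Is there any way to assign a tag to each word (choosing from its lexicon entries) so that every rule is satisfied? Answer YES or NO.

Candidates per position — 1:dees {verb,conjunction}; 2:dees {verb,conjunction}; 3:snip {conjunction}; 4:thirn {preposition}; 5:tur {preposition,verb}.
Every candidate sequence violates at least one rule; no consistent tagging exists.

NO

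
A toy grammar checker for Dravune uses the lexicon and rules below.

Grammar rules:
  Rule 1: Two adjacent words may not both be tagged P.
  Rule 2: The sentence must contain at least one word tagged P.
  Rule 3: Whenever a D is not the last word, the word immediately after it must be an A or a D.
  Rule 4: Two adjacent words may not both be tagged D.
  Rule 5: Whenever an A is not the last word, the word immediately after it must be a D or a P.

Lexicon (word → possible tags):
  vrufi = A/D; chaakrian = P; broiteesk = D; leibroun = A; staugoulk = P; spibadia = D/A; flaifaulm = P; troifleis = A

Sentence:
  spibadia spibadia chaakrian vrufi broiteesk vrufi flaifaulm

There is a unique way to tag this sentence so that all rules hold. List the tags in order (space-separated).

D A P A D A P

Candidates per position — 1:spibadia {D,A}; 2:spibadia {D,A}; 3:chaakrian {P}; 4:vrufi {A,D}; 5:broiteesk {D}; 6:vrufi {A,D}; 7:flaifaulm {P}.
Position 2: D is ruled out by rule 3; that leaves A.
Position 4: D is ruled out by rule 4; that leaves A.
Position 6: D is ruled out by rule 3; that leaves A.
Position 1: A is ruled out by rule 5; that leaves D.
The only consistent sequence is: D A P A D A P.
Rule-by-rule: rule 1 ✓; rule 2 ✓; rule 3 ✓; rule 4 ✓; rule 5 ✓.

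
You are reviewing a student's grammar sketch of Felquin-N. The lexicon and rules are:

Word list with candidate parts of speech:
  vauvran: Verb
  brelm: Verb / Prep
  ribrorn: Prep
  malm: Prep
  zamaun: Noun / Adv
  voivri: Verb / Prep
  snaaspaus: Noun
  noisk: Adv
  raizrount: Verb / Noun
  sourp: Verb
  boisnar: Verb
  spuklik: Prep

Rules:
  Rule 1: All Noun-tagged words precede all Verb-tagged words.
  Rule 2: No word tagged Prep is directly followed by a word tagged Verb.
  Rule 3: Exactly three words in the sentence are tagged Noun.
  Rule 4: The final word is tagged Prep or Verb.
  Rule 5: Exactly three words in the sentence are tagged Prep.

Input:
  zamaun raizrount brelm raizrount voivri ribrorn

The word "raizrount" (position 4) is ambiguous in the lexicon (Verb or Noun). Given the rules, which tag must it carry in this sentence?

Candidates per position — 1:zamaun {Noun,Adv}; 2:raizrount {Verb,Noun}; 3:brelm {Verb,Prep}; 4:raizrount {Verb,Noun}; 5:voivri {Verb,Prep}; 6:ribrorn {Prep}.
At position 1, choosing Adv makes rule 3 impossible to satisfy; hence Noun.
At position 2, choosing Verb makes rule 3 impossible to satisfy; hence Noun.
At position 3, choosing Verb makes rule 5 impossible to satisfy; hence Prep.
At position 4, choosing Verb makes rule 2 impossible to satisfy; hence Noun.
At position 5, choosing Verb makes rule 5 impossible to satisfy; hence Prep.
So the tagging must be: Noun Noun Prep Noun Prep Prep.
Verifying each rule — rule 1 ✓; rule 2 ✓; rule 3 ✓; rule 4 ✓; rule 5 ✓.

Noun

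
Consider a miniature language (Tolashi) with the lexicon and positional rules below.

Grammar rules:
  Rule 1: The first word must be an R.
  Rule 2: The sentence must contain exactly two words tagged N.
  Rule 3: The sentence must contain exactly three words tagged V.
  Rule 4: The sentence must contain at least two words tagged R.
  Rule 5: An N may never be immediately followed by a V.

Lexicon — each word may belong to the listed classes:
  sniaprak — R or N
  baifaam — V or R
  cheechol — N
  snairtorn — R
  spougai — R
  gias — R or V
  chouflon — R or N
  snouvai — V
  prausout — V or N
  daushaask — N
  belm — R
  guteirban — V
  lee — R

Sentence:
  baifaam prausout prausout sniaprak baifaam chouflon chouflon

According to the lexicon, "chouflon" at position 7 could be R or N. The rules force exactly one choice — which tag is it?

N

Candidates per position — 1:baifaam {V,R}; 2:prausout {V,N}; 3:prausout {V,N}; 4:sniaprak {R,N}; 5:baifaam {V,R}; 6:chouflon {R,N}; 7:chouflon {R,N}.
Position 1: tagging it V would leave rule 1 unsatisfiable, so it must be R.
Position 2: tagging it N would leave rule 3 unsatisfiable, so it must be V.
Position 3: tagging it N would leave rule 3 unsatisfiable, so it must be V.
Position 5: tagging it R would leave rule 3 unsatisfiable, so it must be V.
Position 4: tagging it N would leave rule 5 unsatisfiable, so it must be R.
Position 6: tagging it R would leave rule 2 unsatisfiable, so it must be N.
Position 7: tagging it R would leave rule 2 unsatisfiable, so it must be N.
That leaves exactly one tagging: R V V R V N N.
Verifying each rule — rule 1 satisfied; rule 2 satisfied; rule 3 satisfied; rule 4 satisfied; rule 5 satisfied.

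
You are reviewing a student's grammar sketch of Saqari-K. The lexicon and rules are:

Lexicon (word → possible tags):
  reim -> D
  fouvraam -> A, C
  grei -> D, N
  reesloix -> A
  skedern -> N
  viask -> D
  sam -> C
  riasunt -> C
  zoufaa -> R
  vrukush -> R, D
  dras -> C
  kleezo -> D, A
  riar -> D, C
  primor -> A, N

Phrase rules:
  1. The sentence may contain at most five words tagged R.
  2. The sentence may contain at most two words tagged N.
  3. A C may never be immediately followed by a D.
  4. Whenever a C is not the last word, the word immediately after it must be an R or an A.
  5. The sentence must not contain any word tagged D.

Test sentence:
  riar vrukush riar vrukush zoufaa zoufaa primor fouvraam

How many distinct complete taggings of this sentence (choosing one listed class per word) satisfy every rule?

4

Candidates per position — 1:riar {D,C}; 2:vrukush {R,D}; 3:riar {D,C}; 4:vrukush {R,D}; 5:zoufaa {R}; 6:zoufaa {R}; 7:primor {A,N}; 8:fouvraam {A,C}.
There are 64 candidate sequences in total.
The sequences that satisfy every rule: C R C R R R A A; C R C R R R A C; C R C R R R N A; C R C R R R N C.
Count = 4.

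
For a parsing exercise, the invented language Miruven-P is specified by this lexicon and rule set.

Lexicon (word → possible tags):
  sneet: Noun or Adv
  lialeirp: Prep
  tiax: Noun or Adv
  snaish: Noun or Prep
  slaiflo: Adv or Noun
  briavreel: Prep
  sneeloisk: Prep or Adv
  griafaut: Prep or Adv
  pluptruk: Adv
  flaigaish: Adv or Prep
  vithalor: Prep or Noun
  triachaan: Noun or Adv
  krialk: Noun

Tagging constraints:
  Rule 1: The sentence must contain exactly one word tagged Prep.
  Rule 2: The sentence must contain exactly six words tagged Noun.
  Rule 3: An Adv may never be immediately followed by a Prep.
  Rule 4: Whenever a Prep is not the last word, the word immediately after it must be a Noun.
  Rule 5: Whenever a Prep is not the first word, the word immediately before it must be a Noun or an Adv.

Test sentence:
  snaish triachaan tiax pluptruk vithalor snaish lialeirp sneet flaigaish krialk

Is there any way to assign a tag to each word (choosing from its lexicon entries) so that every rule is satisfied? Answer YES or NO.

YES

Candidates per position — 1:snaish {Noun,Prep}; 2:triachaan {Noun,Adv}; 3:tiax {Noun,Adv}; 4:pluptruk {Adv}; 5:vithalor {Prep,Noun}; 6:snaish {Noun,Prep}; 7:lialeirp {Prep}; 8:sneet {Noun,Adv}; 9:flaigaish {Adv,Prep}; 10:krialk {Noun}.
One satisfying assignment: Noun Adv Noun Adv Noun Noun Prep Noun Adv Noun.
Verifying each rule — rule 1 satisfied; rule 2 satisfied; rule 3 satisfied; rule 4 satisfied; rule 5 satisfied.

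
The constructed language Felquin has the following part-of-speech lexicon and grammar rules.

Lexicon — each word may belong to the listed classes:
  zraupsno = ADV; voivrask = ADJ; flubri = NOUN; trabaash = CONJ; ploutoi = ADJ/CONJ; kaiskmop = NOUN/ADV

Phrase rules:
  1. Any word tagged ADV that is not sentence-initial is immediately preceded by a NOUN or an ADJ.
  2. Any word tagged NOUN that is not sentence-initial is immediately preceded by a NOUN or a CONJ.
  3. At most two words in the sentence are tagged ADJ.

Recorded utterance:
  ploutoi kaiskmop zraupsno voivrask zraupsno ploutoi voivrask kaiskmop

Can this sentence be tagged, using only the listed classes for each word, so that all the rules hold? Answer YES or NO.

YES

Candidates per position — 1:ploutoi {ADJ,CONJ}; 2:kaiskmop {NOUN,ADV}; 3:zraupsno {ADV}; 4:voivrask {ADJ}; 5:zraupsno {ADV}; 6:ploutoi {ADJ,CONJ}; 7:voivrask {ADJ}; 8:kaiskmop {NOUN,ADV}.
One satisfying assignment: CONJ NOUN ADV ADJ ADV CONJ ADJ ADV.
Verifying each rule — rule 1 ok; rule 2 ok; rule 3 ok.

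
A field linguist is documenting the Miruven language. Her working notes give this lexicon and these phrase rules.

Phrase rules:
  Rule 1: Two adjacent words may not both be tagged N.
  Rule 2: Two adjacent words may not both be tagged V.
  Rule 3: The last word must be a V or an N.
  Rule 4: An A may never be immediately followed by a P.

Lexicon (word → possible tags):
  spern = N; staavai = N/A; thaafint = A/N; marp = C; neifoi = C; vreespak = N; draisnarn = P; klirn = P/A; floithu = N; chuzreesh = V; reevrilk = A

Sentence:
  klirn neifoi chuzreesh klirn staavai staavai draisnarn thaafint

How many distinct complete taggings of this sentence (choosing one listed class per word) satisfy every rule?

Candidates per position — 1:klirn {P,A}; 2:neifoi {C}; 3:chuzreesh {V}; 4:klirn {P,A}; 5:staavai {N,A}; 6:staavai {N,A}; 7:draisnarn {P}; 8:thaafint {A,N}.
There are 32 candidate sequences in total.
The sequences that satisfy every rule: P C V P A N P N; P C V A A N P N; A C V P A N P N; A C V A A N P N.
Count = 4.

4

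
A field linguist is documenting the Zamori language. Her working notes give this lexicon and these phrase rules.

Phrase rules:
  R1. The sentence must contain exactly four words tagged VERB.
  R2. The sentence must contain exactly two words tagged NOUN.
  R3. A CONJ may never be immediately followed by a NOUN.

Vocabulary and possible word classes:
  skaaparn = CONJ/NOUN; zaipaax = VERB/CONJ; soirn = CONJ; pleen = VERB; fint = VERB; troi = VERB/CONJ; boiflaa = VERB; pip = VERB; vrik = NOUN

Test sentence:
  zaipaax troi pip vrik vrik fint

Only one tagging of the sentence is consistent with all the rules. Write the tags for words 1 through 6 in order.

Candidates per position — 1:zaipaax {VERB,CONJ}; 2:troi {VERB,CONJ}; 3:pip {VERB}; 4:vrik {NOUN}; 5:vrik {NOUN}; 6:fint {VERB}.
Position 1: tagging it CONJ would leave rule 1 unsatisfiable, so it must be VERB.
Position 2: tagging it CONJ would leave rule 1 unsatisfiable, so it must be VERB.
The only consistent sequence is: VERB VERB VERB NOUN NOUN VERB.
Checking: rule 1 ✓; rule 2 ✓; rule 3 ✓.

VERB VERB VERB NOUN NOUN VERB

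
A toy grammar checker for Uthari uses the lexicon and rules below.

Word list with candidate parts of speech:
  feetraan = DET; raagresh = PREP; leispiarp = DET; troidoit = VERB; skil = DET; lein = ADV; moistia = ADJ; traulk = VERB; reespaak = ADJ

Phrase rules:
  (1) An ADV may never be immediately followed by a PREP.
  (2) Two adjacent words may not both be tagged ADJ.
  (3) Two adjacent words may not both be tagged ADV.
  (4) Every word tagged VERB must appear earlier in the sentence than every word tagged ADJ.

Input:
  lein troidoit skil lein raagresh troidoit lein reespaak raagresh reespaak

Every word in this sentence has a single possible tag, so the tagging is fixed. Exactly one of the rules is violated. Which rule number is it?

1

Fixed tagging: ADV VERB DET ADV PREP VERB ADV ADJ PREP ADJ.
Applying the rules: R1 ✗, R2 ✓, R3 ✓, R4 ✓.
Only rule 1 fails.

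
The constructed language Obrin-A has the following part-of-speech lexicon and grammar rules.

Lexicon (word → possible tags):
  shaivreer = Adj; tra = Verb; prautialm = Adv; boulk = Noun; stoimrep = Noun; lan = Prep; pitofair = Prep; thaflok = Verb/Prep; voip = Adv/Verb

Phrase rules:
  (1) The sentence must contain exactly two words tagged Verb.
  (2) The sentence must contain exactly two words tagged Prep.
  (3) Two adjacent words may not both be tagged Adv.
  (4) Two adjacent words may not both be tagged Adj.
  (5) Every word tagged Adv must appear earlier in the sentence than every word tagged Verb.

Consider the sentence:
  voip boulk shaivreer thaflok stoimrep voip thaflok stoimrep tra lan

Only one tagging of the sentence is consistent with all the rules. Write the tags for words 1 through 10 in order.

Adv Noun Adj Prep Noun Adv Verb Noun Verb Prep

Candidates per position — 1:voip {Adv,Verb}; 2:boulk {Noun}; 3:shaivreer {Adj}; 4:thaflok {Verb,Prep}; 5:stoimrep {Noun}; 6:voip {Adv,Verb}; 7:thaflok {Verb,Prep}; 8:stoimrep {Noun}; 9:tra {Verb}; 10:lan {Prep}.
The remaining ambiguous positions (1, 4, 6, 7) are resolved jointly — only one combination satisfies every rule.
The unique satisfying tagging is: Adv Noun Adj Prep Noun Adv Verb Noun Verb Prep.
Checking: rule 1 satisfied; rule 2 satisfied; rule 3 satisfied; rule 4 satisfied; rule 5 satisfied.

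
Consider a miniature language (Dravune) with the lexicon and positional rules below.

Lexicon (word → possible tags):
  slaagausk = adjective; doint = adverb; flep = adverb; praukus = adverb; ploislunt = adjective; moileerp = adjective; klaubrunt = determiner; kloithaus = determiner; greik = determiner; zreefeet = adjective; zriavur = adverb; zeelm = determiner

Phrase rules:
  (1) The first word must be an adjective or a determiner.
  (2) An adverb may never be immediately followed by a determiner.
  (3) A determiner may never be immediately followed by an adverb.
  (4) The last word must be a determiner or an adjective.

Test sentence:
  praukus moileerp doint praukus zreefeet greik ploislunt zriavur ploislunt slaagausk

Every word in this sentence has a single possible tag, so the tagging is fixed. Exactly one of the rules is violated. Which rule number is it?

1

Fixed tagging: adverb adjective adverb adverb adjective determiner adjective adverb adjective adjective.
Checking each rule: R1 fail, R2 pass, R3 pass, R4 pass.
Only rule 1 fails.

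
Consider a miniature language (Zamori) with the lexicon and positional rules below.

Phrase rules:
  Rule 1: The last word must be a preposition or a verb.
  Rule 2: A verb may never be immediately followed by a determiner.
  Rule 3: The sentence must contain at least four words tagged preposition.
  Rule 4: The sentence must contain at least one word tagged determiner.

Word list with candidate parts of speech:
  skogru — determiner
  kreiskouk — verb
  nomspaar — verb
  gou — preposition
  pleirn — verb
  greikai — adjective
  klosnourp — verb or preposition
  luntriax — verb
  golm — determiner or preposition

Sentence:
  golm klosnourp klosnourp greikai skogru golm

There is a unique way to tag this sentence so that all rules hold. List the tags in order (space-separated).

preposition preposition preposition adjective determiner preposition

Candidates per position — 1:golm {determiner,preposition}; 2:klosnourp {verb,preposition}; 3:klosnourp {verb,preposition}; 4:greikai {adjective}; 5:skogru {determiner}; 6:golm {determiner,preposition}.
Position 1: determiner is ruled out by rule 3; that leaves preposition.
Position 2: verb is ruled out by rule 3; that leaves preposition.
Position 3: verb is ruled out by rule 3; that leaves preposition.
Position 6: determiner is ruled out by rule 1; that leaves preposition.
So the tagging must be: preposition preposition preposition adjective determiner preposition.
Check: rule 1 ✓; rule 2 ✓; rule 3 ✓; rule 4 ✓.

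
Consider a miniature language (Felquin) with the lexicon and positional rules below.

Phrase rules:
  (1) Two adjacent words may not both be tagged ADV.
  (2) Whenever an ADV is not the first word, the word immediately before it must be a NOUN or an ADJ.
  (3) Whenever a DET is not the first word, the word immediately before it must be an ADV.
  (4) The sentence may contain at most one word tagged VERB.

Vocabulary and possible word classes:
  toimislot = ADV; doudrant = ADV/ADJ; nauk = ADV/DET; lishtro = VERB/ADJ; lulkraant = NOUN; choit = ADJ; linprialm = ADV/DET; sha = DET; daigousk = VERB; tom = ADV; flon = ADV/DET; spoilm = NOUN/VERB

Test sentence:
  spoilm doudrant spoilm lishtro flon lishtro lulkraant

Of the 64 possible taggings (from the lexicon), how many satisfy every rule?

Candidates per position — 1:spoilm {NOUN,VERB}; 2:doudrant {ADV,ADJ}; 3:spoilm {NOUN,VERB}; 4:lishtro {VERB,ADJ}; 5:flon {ADV,DET}; 6:lishtro {VERB,ADJ}; 7:lulkraant {NOUN}.
There are 64 candidate sequences in total.
Checking each against the rules leaves 7 sequences.
Count = 7.

7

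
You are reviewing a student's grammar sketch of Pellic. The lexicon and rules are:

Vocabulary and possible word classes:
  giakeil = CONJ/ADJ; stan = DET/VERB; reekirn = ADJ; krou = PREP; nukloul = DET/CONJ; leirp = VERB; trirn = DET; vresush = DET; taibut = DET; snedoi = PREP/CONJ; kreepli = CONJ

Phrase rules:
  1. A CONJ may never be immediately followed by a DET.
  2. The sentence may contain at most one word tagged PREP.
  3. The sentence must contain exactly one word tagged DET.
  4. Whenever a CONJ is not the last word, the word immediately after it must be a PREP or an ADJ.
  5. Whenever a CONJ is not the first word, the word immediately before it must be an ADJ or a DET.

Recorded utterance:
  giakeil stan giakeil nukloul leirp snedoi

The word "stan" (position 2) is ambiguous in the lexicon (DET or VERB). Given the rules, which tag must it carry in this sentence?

VERB

Candidates per position — 1:giakeil {CONJ,ADJ}; 2:stan {DET,VERB}; 3:giakeil {CONJ,ADJ}; 4:nukloul {DET,CONJ}; 5:leirp {VERB}; 6:snedoi {PREP,CONJ}.
If word 1 were CONJ, no tagging could satisfy rule 4; so word 1 is ADJ.
If word 3 were CONJ, no tagging could satisfy rule 4; so word 3 is ADJ.
If word 4 were CONJ, no tagging could satisfy rule 4; so word 4 is DET.
If word 6 were CONJ, no tagging could satisfy rule 5; so word 6 is PREP.
If word 2 were DET, no tagging could satisfy rule 3; so word 2 is VERB.
The unique satisfying tagging is: ADJ VERB ADJ DET VERB PREP.
Verifying each rule — rule 1 holds; rule 2 holds; rule 3 holds; rule 4 holds; rule 5 holds.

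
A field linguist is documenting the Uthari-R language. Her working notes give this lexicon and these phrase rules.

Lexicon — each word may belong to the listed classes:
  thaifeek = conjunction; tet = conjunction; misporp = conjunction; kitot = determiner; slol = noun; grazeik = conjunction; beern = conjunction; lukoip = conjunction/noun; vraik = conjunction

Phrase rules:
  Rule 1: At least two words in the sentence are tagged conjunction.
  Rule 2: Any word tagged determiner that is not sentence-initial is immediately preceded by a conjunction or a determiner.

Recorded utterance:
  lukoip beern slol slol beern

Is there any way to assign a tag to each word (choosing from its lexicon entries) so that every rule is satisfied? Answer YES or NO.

YES

Candidates per position — 1:lukoip {conjunction,noun}; 2:beern {conjunction}; 3:slol {noun}; 4:slol {noun}; 5:beern {conjunction}.
One satisfying assignment: noun conjunction noun noun conjunction.
Verifying each rule — rule 1 satisfied; rule 2 satisfied.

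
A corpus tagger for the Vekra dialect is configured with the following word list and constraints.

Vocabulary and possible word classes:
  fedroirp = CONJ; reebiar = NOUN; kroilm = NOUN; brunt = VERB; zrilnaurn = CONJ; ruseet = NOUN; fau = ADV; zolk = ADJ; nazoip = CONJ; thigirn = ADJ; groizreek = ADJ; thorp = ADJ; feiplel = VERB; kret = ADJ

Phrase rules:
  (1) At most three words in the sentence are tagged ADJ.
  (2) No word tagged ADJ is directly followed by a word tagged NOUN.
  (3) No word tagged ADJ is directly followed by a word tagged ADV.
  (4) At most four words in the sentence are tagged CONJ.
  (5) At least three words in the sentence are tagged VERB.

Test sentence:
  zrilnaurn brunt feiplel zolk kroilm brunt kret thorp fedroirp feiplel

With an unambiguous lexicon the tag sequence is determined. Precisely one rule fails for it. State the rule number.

Fixed tagging: CONJ VERB VERB ADJ NOUN VERB ADJ ADJ CONJ VERB.
Applying the rules: R1 ✓, R2 ✗, R3 ✓, R4 ✓, R5 ✓.
Only rule 2 fails.

2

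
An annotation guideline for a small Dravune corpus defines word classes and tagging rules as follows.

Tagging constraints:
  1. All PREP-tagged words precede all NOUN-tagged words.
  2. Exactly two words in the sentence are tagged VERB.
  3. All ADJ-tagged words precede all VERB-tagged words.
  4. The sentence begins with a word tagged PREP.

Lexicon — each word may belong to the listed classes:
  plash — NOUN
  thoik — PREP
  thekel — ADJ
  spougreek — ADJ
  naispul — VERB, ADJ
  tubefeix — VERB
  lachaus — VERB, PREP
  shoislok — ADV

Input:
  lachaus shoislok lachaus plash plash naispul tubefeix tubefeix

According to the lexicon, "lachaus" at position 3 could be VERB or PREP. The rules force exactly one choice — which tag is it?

PREP

Candidates per position — 1:lachaus {VERB,PREP}; 2:shoislok {ADV}; 3:lachaus {VERB,PREP}; 4:plash {NOUN}; 5:plash {NOUN}; 6:naispul {VERB,ADJ}; 7:tubefeix {VERB}; 8:tubefeix {VERB}.
Position 1: tagging it VERB would leave rule 2 unsatisfiable, so it must be PREP.
Position 3: tagging it VERB would leave rule 2 unsatisfiable, so it must be PREP.
Position 6: tagging it VERB would leave rule 2 unsatisfiable, so it must be ADJ.
So the tagging must be: PREP ADV PREP NOUN NOUN ADJ VERB VERB.
Checking: rule 1 ok; rule 2 ok; rule 3 ok; rule 4 ok.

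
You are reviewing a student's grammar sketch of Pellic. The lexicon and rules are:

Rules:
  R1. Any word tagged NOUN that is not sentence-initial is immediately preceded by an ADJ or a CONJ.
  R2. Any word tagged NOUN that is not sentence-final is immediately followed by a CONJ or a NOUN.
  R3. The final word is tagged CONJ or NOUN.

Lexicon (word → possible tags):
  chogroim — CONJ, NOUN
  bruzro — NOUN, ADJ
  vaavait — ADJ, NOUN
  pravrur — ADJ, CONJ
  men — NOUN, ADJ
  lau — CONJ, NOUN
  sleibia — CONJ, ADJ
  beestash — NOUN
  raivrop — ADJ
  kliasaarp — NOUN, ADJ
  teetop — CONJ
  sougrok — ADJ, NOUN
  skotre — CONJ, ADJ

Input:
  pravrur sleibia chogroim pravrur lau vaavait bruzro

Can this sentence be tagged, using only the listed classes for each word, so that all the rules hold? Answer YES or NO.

Candidates per position — 1:pravrur {ADJ,CONJ}; 2:sleibia {CONJ,ADJ}; 3:chogroim {CONJ,NOUN}; 4:pravrur {ADJ,CONJ}; 5:lau {CONJ,NOUN}; 6:vaavait {ADJ,NOUN}; 7:bruzro {NOUN,ADJ}.
One satisfying assignment: CONJ ADJ CONJ CONJ CONJ ADJ NOUN.
Check: rule 1 ok; rule 2 ok; rule 3 ok.

YES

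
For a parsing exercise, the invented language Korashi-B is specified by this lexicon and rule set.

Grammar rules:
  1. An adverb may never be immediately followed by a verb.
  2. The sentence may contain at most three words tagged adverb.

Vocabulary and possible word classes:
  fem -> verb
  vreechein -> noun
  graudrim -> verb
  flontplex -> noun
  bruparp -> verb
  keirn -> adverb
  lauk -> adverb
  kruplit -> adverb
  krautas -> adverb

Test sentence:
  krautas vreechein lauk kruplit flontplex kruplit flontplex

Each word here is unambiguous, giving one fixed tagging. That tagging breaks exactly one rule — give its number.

2

Fixed tagging: adverb noun adverb adverb noun adverb noun.
Applying the rules: R1 holds, R2 violated.
Only rule 2 fails.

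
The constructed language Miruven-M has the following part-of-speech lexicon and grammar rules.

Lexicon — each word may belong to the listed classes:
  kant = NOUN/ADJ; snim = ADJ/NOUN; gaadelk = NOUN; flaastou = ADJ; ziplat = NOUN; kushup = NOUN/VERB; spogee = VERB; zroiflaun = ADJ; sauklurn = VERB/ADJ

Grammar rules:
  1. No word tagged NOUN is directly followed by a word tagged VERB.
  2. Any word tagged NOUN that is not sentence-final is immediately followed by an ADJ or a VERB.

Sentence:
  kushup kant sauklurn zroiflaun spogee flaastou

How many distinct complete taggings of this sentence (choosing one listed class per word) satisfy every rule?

Candidates per position — 1:kushup {NOUN,VERB}; 2:kant {NOUN,ADJ}; 3:sauklurn {VERB,ADJ}; 4:zroiflaun {ADJ}; 5:spogee {VERB}; 6:flaastou {ADJ}.
There are 8 candidate sequences in total.
The sequences that satisfy every rule: NOUN ADJ VERB ADJ VERB ADJ; NOUN ADJ ADJ ADJ VERB ADJ; VERB NOUN ADJ ADJ VERB ADJ; VERB ADJ VERB ADJ VERB ADJ; VERB ADJ ADJ ADJ VERB ADJ.
Count = 5.

5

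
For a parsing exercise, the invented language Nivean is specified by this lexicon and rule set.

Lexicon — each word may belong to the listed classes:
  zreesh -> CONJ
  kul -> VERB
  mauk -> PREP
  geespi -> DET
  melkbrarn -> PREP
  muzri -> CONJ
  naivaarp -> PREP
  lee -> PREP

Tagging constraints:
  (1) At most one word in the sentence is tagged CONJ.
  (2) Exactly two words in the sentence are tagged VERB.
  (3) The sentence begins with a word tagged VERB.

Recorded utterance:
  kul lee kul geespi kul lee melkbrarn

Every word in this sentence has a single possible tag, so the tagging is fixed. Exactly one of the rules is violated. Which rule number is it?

Fixed tagging: VERB PREP VERB DET VERB PREP PREP.
Checking each rule: R1 holds, R2 violated, R3 holds.
Only rule 2 fails.

2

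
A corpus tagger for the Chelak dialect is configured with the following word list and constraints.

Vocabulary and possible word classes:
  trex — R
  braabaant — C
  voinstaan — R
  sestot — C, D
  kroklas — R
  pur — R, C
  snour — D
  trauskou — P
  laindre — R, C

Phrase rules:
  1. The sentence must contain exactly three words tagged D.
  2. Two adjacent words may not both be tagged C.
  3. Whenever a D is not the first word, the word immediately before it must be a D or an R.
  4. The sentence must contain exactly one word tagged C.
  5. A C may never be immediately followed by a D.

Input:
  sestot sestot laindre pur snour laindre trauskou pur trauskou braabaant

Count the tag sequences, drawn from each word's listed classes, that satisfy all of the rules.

Candidates per position — 1:sestot {C,D}; 2:sestot {C,D}; 3:laindre {R,C}; 4:pur {R,C}; 5:snour {D}; 6:laindre {R,C}; 7:trauskou {P}; 8:pur {R,C}; 9:trauskou {P}; 10:braabaant {C}.
There are 64 candidate sequences in total.
The sequences that satisfy every rule: D D R R D R P R P C.
Count = 1.

1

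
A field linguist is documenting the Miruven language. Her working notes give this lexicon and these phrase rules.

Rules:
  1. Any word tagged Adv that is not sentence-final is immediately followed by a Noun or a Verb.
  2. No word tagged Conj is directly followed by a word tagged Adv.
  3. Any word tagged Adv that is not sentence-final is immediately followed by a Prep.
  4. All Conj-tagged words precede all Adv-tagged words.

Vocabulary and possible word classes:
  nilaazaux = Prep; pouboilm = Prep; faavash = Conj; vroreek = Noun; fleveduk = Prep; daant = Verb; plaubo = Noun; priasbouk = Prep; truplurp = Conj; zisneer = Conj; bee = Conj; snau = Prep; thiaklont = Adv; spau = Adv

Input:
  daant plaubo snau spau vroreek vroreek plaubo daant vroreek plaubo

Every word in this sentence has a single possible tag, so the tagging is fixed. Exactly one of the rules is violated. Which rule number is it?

Fixed tagging: Verb Noun Prep Adv Noun Noun Noun Verb Noun Noun.
Checking each rule: R1 holds, R2 holds, R3 violated, R4 holds.
Only rule 3 fails.

3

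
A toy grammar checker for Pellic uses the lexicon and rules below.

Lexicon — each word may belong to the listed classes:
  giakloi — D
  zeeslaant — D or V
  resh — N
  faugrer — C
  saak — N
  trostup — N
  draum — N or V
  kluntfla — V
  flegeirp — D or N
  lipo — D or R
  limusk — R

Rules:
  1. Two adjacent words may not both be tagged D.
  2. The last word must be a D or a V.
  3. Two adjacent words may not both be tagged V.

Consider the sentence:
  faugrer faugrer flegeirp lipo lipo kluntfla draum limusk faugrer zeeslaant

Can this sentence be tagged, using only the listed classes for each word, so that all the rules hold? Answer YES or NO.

Candidates per position — 1:faugrer {C}; 2:faugrer {C}; 3:flegeirp {D,N}; 4:lipo {D,R}; 5:lipo {D,R}; 6:kluntfla {V}; 7:draum {N,V}; 8:limusk {R}; 9:faugrer {C}; 10:zeeslaant {D,V}.
One satisfying assignment: C C D R R V N R C V.
Check: rule 1 ok; rule 2 ok; rule 3 ok.

YES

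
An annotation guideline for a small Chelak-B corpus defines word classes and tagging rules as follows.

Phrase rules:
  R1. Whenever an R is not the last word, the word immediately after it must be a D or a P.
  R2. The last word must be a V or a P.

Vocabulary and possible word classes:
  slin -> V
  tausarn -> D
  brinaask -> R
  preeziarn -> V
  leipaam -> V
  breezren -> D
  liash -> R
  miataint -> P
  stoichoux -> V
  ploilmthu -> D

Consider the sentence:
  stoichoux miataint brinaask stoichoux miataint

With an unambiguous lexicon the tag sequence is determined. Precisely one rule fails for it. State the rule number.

1

Fixed tagging: V P R V P.
Applying the rules: R1 fails, R2 ok.
Only rule 1 fails.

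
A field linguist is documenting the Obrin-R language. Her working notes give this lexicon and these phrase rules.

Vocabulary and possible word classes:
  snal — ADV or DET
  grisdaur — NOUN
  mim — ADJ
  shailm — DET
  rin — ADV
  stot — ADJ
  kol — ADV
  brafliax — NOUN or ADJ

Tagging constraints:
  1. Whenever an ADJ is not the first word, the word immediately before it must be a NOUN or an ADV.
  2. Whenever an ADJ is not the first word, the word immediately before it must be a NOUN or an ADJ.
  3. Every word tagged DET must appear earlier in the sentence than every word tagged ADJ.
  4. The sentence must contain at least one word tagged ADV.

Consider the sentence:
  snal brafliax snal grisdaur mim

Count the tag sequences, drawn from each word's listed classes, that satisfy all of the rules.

3

Candidates per position — 1:snal {ADV,DET}; 2:brafliax {NOUN,ADJ}; 3:snal {ADV,DET}; 4:grisdaur {NOUN}; 5:mim {ADJ}.
There are 8 candidate sequences in total.
The sequences that satisfy every rule: ADV NOUN ADV NOUN ADJ; ADV NOUN DET NOUN ADJ; DET NOUN ADV NOUN ADJ.
Count = 3.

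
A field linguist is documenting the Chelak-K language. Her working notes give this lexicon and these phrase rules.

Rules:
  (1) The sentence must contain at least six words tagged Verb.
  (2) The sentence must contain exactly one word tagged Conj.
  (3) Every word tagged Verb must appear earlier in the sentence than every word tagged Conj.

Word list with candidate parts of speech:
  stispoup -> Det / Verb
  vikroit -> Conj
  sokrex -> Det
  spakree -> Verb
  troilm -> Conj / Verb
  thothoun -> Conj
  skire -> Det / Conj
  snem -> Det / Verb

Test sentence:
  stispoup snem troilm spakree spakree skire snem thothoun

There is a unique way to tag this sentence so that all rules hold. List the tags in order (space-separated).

Candidates per position — 1:stispoup {Det,Verb}; 2:snem {Det,Verb}; 3:troilm {Conj,Verb}; 4:spakree {Verb}; 5:spakree {Verb}; 6:skire {Det,Conj}; 7:snem {Det,Verb}; 8:thothoun {Conj}.
Position 1: tagging it Det would leave rule 1 unsatisfiable, so it must be Verb.
Position 2: tagging it Det would leave rule 1 unsatisfiable, so it must be Verb.
Position 3: tagging it Conj would leave rule 1 unsatisfiable, so it must be Verb.
Position 6: tagging it Conj would leave rule 2 unsatisfiable, so it must be Det.
Position 7: tagging it Det would leave rule 1 unsatisfiable, so it must be Verb.
So the tagging must be: Verb Verb Verb Verb Verb Det Verb Conj.
Rule-by-rule: rule 1 satisfied; rule 2 satisfied; rule 3 satisfied.

Verb Verb Verb Verb Verb Det Verb Conj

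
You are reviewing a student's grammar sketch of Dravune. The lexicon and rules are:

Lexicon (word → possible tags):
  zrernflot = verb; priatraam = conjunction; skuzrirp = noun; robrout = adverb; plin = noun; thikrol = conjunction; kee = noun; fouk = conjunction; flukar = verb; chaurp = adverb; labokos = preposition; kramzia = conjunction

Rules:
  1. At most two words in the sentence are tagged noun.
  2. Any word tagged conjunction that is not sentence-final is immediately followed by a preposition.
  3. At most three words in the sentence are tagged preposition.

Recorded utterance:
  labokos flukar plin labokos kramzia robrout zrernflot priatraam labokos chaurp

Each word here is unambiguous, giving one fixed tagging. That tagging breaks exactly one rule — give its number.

2

Fixed tagging: preposition verb noun preposition conjunction adverb verb conjunction preposition adverb.
Rule check: R1 pass, R2 fail, R3 pass.
Only rule 2 fails.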